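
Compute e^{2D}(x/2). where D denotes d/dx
\frac{x}{2} + 1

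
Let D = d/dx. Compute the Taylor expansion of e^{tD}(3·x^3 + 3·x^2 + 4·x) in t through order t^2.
t^{2} \left(9 x + 3\right) + t \left(9 x^{2} + 6 x + 4\right) + 3 x^{3} + 3 x^{2} + 4 x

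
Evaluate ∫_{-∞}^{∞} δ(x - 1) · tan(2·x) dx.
\tan{\left(2 \right)}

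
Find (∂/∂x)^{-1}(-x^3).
- \frac{x^{4}}{4}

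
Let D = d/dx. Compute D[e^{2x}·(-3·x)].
\left(- 6 x - 3\right) e^{2 x}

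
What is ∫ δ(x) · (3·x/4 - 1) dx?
-1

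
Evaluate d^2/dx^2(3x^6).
90 x^{4}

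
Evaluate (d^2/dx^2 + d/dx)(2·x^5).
10 x^{3} \left(x + 4\right)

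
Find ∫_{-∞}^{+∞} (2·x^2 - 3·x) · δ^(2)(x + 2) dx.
4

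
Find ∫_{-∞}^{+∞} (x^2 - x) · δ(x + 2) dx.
6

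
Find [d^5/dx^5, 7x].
35\frac{d^{4}}{dx^{4}}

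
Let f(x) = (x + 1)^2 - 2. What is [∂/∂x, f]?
2 x + 2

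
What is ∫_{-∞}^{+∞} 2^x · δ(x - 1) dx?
2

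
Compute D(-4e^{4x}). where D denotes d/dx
- 16 e^{4 x}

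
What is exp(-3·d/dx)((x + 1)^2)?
x^{2} - 4 x + 4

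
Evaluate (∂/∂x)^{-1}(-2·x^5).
- \frac{x^{6}}{3}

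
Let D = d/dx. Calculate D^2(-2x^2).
-4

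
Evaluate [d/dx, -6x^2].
- 12 x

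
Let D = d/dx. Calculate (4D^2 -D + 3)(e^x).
6 e^{x}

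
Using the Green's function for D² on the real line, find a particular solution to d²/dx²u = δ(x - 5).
\frac{|x - 5|}{2}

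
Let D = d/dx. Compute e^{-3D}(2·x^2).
2 x^{2} - 12 x + 18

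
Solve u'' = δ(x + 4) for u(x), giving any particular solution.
\frac{|x + 4|}{2}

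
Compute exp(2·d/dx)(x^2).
x^{2} + 4 x + 4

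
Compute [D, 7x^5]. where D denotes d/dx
35 x^{4}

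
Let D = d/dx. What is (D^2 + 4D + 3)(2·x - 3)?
6 x - 1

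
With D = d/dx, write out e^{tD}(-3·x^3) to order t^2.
3 x \left(- 3 t^{2} - 3 t x - x^{2}\right)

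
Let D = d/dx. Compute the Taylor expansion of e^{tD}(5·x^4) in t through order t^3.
5 x \left(4 t^{3} + 6 t^{2} x + 4 t x^{2} + x^{3}\right)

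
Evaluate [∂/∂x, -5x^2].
- 10 x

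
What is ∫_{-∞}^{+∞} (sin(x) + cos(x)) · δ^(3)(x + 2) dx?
\cos{\left(2 \right)} + \sin{\left(2 \right)}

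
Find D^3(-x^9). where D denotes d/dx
- 504 x^{6}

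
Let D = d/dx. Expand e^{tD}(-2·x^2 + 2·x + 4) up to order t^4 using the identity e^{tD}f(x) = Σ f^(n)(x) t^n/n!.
- 2 t^{2} - 2 t \left(2 x - 1\right) - 2 x^{2} + 2 x + 4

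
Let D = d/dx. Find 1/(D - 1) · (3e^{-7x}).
- \frac{3 e^{- 7 x}}{8}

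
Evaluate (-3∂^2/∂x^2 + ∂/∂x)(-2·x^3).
6 x \left(6 - x\right)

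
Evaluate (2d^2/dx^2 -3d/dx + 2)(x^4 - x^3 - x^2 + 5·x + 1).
2 x^{4} - 14 x^{3} + 31 x^{2} + 4 x - 17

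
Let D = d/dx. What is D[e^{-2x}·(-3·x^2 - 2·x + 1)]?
2 \left(3 x^{2} - x - 2\right) e^{- 2 x}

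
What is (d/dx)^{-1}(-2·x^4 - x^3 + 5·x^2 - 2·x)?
- \frac{2 x^{5}}{5} - \frac{x^{4}}{4} + \frac{5 x^{3}}{3} - x^{2}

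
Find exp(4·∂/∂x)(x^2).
x^{2} + 8 x + 16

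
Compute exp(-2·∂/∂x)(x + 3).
x + 1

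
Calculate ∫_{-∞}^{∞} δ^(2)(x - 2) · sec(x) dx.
\left(1 + 2 \tan^{2}{\left(2 \right)}\right) \sec{\left(2 \right)}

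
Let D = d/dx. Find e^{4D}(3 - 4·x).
- 4 x - 13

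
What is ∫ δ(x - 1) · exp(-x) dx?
e^{-1}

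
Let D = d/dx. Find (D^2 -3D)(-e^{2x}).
2 e^{2 x}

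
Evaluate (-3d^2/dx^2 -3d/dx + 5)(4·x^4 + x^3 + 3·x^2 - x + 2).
20 x^{4} - 43 x^{3} - 138 x^{2} - 41 x - 5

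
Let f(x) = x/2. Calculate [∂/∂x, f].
\frac{1}{2}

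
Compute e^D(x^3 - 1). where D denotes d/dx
x \left(x^{2} + 3 x + 3\right)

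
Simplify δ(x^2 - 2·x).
\frac{\delta(x - 2) + \delta(x)}{2}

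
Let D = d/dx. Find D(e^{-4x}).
- 4 e^{- 4 x}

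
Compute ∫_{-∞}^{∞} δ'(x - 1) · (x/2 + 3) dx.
- \frac{1}{2}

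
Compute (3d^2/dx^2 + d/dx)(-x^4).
4 x^{2} \left(- x - 9\right)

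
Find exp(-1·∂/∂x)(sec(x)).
\sec{\left(x - 1 \right)}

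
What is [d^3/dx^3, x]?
3\frac{d^{2}}{dx^{2}}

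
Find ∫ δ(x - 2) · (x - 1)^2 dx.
1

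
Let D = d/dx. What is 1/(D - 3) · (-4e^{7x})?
- e^{7 x}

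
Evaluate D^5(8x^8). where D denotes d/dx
53760 x^{3}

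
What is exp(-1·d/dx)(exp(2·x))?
e^{2 x - 2}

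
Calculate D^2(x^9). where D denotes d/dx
72 x^{7}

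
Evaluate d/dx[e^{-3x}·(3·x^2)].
3 x \left(2 - 3 x\right) e^{- 3 x}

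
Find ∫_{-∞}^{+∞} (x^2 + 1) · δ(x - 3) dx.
10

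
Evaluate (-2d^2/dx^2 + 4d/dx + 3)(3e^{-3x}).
- 81 e^{- 3 x}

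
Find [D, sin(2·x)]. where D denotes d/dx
2 \cos{\left(2 x \right)}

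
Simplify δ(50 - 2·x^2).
\frac{\delta(x - 5) + \delta(x + 5)}{20}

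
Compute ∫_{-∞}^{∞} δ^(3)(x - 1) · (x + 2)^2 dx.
0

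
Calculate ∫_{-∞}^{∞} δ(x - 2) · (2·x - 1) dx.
3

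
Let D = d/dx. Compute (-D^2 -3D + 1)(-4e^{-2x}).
- 12 e^{- 2 x}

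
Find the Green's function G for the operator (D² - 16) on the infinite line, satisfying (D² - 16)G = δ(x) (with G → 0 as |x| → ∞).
-\frac{e^{-4|x|}}{8}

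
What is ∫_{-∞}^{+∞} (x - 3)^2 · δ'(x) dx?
6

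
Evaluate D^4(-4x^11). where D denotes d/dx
- 31680 x^{7}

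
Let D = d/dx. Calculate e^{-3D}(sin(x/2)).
\sin{\left(\frac{x}{2} - \frac{3}{2} \right)}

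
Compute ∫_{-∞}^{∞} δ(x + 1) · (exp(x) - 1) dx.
-1 + e^{-1}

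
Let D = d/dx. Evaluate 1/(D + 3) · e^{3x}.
\frac{e^{3 x}}{6}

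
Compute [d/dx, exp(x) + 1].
e^{x}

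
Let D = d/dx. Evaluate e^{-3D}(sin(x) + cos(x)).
\sqrt{2} \cos{\left(- x + \frac{\pi}{4} + 3 \right)}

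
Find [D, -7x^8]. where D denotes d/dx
- 56 x^{7}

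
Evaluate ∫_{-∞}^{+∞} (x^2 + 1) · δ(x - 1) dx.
2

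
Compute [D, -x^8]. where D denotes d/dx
- 8 x^{7}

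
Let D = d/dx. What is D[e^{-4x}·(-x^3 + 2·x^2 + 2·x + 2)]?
\left(4 x^{3} - 11 x^{2} - 4 x - 6\right) e^{- 4 x}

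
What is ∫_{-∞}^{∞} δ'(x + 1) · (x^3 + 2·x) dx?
-5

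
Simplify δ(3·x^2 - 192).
\frac{\delta(x - 8) + \delta(x + 8)}{48}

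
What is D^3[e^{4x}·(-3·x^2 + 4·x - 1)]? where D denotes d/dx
\left(- 192 x^{2} - 32 x + 56\right) e^{4 x}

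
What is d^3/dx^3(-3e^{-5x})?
375 e^{- 5 x}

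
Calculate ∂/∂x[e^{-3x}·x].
\left(1 - 3 x\right) e^{- 3 x}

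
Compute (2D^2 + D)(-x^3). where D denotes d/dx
3 x \left(- x - 4\right)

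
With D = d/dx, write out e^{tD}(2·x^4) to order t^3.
2 x \left(4 t^{3} + 6 t^{2} x + 4 t x^{2} + x^{3}\right)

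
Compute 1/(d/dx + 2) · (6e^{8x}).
\frac{3 e^{8 x}}{5}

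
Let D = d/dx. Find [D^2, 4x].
8D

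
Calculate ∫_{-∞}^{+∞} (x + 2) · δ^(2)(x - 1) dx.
0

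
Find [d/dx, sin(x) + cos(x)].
- \sin{\left(x \right)} + \cos{\left(x \right)}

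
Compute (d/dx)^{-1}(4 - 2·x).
- x^{2} + 4 x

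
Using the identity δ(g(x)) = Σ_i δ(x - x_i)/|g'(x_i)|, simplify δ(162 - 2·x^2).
\frac{\delta(x - 9) + \delta(x + 9)}{36}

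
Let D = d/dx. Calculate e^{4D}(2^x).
2^{x + 4}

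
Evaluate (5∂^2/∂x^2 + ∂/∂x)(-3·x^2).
- 6 x - 30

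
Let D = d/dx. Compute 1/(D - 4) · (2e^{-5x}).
- \frac{2 e^{- 5 x}}{9}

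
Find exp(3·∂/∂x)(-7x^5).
- 7 x^{5} - 105 x^{4} - 630 x^{3} - 1890 x^{2} - 2835 x - 1701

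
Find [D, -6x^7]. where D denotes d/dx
- 42 x^{6}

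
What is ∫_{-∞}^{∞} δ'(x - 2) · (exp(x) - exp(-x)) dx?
- 2 \cosh{\left(2 \right)}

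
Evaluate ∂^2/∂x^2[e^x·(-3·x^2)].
3 \left(- x^{2} - 4 x - 2\right) e^{x}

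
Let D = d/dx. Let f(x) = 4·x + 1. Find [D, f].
4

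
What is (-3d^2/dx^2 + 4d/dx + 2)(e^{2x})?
- 2 e^{2 x}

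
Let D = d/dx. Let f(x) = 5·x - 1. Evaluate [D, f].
5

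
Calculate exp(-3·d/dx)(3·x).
3 x - 9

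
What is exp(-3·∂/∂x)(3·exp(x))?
3 e^{x - 3}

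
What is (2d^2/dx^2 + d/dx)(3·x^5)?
15 x^{3} \left(x + 8\right)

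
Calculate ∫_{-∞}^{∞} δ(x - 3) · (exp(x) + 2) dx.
2 + e^{3}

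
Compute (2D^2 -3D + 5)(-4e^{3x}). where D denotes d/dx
- 56 e^{3 x}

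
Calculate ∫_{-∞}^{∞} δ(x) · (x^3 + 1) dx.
1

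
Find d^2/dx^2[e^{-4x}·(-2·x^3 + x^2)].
2 \left(- 16 x^{3} + 32 x^{2} - 14 x + 1\right) e^{- 4 x}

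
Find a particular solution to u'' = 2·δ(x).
|x|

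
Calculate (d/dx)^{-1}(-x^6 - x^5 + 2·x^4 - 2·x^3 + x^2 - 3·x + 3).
- \frac{x^{7}}{7} - \frac{x^{6}}{6} + \frac{2 x^{5}}{5} - \frac{x^{4}}{2} + \frac{x^{3}}{3} - \frac{3 x^{2}}{2} + 3 x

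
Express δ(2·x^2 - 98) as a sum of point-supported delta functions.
\frac{\delta(x - 7) + \delta(x + 7)}{28}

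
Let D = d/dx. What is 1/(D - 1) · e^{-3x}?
- \frac{e^{- 3 x}}{4}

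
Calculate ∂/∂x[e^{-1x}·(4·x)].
4 \left(1 - x\right) e^{- x}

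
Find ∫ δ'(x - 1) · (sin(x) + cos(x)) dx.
- \cos{\left(1 \right)} + \sin{\left(1 \right)}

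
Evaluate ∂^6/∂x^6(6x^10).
907200 x^{4}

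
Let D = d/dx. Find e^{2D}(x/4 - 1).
\frac{x}{4} - \frac{1}{2}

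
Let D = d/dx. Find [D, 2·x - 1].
2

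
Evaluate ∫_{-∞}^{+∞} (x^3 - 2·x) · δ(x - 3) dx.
21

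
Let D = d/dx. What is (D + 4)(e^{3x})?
7 e^{3 x}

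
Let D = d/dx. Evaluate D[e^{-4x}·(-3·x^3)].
x^{2} \left(12 x - 9\right) e^{- 4 x}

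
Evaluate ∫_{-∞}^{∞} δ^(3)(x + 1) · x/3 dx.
0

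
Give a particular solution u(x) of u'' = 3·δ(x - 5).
\frac{3|x - 5|}{2}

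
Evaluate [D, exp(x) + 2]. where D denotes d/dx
e^{x}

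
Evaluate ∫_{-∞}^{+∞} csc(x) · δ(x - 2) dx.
\csc{\left(2 \right)}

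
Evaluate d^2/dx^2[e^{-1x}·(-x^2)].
\left(- x^{2} + 4 x - 2\right) e^{- x}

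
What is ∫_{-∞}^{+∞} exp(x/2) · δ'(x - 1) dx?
- \frac{e^{\frac{1}{2}}}{2}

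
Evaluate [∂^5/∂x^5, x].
5\frac{d^{4}}{dx^{4}}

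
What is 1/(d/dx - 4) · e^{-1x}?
- \frac{e^{- x}}{5}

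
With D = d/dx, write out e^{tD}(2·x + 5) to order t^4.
2 t + 2 x + 5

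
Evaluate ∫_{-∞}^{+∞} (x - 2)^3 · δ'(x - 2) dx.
0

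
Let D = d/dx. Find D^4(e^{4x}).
256 e^{4 x}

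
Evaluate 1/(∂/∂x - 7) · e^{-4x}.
- \frac{e^{- 4 x}}{11}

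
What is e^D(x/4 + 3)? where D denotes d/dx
\frac{x}{4} + \frac{13}{4}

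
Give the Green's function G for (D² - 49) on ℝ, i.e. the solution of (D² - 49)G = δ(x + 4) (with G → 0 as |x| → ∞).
-\frac{e^{-7|x + 4|}}{14}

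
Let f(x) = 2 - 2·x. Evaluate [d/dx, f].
-2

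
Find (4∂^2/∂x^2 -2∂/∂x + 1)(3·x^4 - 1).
3 x^{4} - 24 x^{3} + 144 x^{2} - 1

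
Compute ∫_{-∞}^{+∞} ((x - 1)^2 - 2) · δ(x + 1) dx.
2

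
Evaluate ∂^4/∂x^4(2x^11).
15840 x^{7}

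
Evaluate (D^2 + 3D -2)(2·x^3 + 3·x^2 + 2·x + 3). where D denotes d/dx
- 4 x^{3} + 12 x^{2} + 26 x + 6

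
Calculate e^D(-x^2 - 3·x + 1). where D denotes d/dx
- x^{2} - 5 x - 3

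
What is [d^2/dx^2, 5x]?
10\frac{d}{dx}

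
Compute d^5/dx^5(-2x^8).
- 13440 x^{3}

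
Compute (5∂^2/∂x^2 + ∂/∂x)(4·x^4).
16 x^{2} \left(x + 15\right)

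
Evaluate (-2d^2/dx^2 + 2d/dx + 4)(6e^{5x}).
- 216 e^{5 x}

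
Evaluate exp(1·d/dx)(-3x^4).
- 3 x^{4} - 12 x^{3} - 18 x^{2} - 12 x - 3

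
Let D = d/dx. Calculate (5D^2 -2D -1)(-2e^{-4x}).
- 174 e^{- 4 x}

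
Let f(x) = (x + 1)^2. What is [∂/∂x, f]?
2 x + 2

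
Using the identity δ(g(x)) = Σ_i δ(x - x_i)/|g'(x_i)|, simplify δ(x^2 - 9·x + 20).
\frac{\delta(x - 5) + \delta(x - 4)}{1}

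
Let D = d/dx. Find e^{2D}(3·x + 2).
3 x + 8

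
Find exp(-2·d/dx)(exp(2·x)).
e^{2 x - 4}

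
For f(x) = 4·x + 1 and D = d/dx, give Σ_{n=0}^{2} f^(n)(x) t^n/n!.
4 t + 4 x + 1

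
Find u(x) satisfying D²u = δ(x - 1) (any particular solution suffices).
\frac{|x - 1|}{2}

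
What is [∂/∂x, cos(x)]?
- \sin{\left(x \right)}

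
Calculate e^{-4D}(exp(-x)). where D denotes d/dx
e^{4 - x}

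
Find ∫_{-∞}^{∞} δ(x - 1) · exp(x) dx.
e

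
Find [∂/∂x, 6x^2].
12 x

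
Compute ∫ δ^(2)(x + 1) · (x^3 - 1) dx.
-6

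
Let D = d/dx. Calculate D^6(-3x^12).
- 1995840 x^{6}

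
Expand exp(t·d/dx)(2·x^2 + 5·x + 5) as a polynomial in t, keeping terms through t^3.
2 t^{2} + t \left(4 x + 5\right) + 2 x^{2} + 5 x + 5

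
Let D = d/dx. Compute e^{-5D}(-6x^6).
- 6 x^{6} + 180 x^{5} - 2250 x^{4} + 15000 x^{3} - 56250 x^{2} + 112500 x - 93750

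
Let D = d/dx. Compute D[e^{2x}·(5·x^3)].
x^{2} \left(10 x + 15\right) e^{2 x}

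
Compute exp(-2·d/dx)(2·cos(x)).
2 \cos{\left(x - 2 \right)}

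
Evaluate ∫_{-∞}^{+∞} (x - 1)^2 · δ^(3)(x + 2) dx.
0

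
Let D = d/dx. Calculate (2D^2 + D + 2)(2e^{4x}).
76 e^{4 x}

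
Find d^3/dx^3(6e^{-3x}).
- 162 e^{- 3 x}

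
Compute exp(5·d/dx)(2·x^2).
2 x^{2} + 20 x + 50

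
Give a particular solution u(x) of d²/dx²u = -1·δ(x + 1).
-\frac{|x + 1|}{2}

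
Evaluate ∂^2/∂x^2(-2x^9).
- 144 x^{7}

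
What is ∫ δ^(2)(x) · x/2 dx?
0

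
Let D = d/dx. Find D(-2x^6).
- 12 x^{5}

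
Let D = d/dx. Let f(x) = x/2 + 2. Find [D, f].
\frac{1}{2}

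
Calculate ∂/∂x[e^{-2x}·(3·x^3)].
x^{2} \left(9 - 6 x\right) e^{- 2 x}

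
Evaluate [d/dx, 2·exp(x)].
2 e^{x}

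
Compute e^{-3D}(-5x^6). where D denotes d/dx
- 5 x^{6} + 90 x^{5} - 675 x^{4} + 2700 x^{3} - 6075 x^{2} + 7290 x - 3645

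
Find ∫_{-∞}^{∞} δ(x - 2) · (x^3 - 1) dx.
7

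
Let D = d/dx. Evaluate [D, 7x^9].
63 x^{8}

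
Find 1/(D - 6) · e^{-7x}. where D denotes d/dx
- \frac{e^{- 7 x}}{13}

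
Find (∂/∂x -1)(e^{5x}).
4 e^{5 x}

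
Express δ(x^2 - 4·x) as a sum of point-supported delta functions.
\frac{\delta(x - 4) + \delta(x)}{4}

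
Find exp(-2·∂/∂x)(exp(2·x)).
e^{2 x - 4}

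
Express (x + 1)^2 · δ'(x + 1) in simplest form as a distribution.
0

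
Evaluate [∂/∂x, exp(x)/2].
\frac{e^{x}}{2}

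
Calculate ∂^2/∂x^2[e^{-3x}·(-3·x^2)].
3 \left(- 9 x^{2} + 12 x - 2\right) e^{- 3 x}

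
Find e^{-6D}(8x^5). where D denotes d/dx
8 x^{5} - 240 x^{4} + 2880 x^{3} - 17280 x^{2} + 51840 x - 62208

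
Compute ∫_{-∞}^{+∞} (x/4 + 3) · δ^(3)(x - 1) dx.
0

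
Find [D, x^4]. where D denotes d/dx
4 x^{3}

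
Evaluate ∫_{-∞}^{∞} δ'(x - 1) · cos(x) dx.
\sin{\left(1 \right)}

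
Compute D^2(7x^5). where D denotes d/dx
140 x^{3}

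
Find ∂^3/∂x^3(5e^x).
5 e^{x}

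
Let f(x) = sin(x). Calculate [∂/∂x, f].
\cos{\left(x \right)}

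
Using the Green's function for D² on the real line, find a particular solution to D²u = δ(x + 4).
\frac{|x + 4|}{2}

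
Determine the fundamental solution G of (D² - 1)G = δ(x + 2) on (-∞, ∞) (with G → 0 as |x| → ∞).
-\frac{e^{-|x + 2|}}{2}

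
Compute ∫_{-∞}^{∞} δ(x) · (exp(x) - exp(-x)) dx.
0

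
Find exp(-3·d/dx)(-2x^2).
- 2 x^{2} + 12 x - 18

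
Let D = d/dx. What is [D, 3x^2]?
6 x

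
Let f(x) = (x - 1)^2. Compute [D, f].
2 x - 2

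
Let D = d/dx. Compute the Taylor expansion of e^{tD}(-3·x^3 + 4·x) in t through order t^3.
- 3 t^{3} - 9 t^{2} x - t \left(9 x^{2} - 4\right) - 3 x^{3} + 4 x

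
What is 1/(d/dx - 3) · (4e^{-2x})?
- \frac{4 e^{- 2 x}}{5}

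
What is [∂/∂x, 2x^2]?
4 x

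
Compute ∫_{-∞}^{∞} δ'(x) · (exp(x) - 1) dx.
-1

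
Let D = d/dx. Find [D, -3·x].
-3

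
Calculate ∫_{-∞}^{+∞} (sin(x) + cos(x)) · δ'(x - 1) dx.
- \cos{\left(1 \right)} + \sin{\left(1 \right)}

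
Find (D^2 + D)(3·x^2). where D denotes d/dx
6 x + 6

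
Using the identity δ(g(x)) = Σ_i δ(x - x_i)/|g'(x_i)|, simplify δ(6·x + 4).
\frac{\delta(x + 2/3)}{6}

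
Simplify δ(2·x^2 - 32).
\frac{\delta(x - 4) + \delta(x + 4)}{16}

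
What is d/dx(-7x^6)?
- 42 x^{5}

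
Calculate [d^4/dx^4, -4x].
-16\frac{d^{3}}{dx^{3}}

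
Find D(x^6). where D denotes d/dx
6 x^{5}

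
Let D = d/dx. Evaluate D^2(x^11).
110 x^{9}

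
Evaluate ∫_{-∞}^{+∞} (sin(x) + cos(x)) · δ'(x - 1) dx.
- \cos{\left(1 \right)} + \sin{\left(1 \right)}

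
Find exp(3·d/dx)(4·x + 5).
4 x + 17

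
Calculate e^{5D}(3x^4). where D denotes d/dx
3 x^{4} + 60 x^{3} + 450 x^{2} + 1500 x + 1875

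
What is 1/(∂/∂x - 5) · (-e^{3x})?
\frac{e^{3 x}}{2}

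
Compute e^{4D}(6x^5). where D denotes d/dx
6 x^{5} + 120 x^{4} + 960 x^{3} + 3840 x^{2} + 7680 x + 6144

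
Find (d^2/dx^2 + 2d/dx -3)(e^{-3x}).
0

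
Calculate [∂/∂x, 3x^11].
33 x^{10}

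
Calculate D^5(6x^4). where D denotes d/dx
0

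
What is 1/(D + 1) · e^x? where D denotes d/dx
\frac{e^{x}}{2}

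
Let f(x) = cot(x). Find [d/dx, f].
- \frac{1}{\sin^{2}{\left(x \right)}}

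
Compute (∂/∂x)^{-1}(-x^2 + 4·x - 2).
- \frac{x^{3}}{3} + 2 x^{2} - 2 x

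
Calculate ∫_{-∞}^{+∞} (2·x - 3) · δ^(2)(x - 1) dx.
0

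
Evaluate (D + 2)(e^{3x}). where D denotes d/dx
5 e^{3 x}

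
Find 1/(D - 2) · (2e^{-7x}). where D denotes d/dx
- \frac{2 e^{- 7 x}}{9}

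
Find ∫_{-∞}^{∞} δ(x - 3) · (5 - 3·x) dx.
-4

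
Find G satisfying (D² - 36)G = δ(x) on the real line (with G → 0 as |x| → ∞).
-\frac{e^{-6|x|}}{12}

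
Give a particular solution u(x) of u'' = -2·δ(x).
-|x|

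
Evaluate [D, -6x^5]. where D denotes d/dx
- 30 x^{4}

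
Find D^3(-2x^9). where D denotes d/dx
- 1008 x^{6}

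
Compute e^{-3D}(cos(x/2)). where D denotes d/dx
\cos{\left(\frac{x}{2} - \frac{3}{2} \right)}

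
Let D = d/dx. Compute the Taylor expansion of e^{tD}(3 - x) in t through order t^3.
- t - x + 3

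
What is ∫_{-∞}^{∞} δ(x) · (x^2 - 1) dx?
-1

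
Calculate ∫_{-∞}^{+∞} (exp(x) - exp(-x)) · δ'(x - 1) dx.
- 2 \cosh{\left(1 \right)}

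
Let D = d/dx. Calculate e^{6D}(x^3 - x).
x^{3} + 18 x^{2} + 107 x + 210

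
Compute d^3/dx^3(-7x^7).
- 1470 x^{4}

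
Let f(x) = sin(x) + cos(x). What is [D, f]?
- \sin{\left(x \right)} + \cos{\left(x \right)}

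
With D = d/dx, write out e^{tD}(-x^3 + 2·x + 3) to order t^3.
- t^{3} - 3 t^{2} x - t \left(3 x^{2} - 2\right) - x^{3} + 2 x + 3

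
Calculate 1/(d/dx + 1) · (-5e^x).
- \frac{5 e^{x}}{2}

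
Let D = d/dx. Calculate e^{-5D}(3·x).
3 x - 15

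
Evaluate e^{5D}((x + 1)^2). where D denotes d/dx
x^{2} + 12 x + 36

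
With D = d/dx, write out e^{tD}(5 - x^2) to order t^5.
- t^{2} - 2 t x - x^{2} + 5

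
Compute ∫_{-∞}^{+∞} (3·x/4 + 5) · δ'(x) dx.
- \frac{3}{4}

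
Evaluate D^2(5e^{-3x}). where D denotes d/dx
45 e^{- 3 x}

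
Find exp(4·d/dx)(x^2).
x^{2} + 8 x + 16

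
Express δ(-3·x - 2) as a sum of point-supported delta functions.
\frac{\delta(x + 2/3)}{3}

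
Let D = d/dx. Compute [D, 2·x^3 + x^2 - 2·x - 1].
6 x^{2} + 2 x - 2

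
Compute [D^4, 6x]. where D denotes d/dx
24D^{3}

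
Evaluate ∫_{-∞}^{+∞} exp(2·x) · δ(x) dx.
1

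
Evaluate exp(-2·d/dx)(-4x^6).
- 4 x^{6} + 48 x^{5} - 240 x^{4} + 640 x^{3} - 960 x^{2} + 768 x - 256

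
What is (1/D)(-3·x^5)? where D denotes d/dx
- \frac{x^{6}}{2}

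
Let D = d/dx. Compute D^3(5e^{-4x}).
- 320 e^{- 4 x}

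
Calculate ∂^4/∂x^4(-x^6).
- 360 x^{2}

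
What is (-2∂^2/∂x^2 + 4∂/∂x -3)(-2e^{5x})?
66 e^{5 x}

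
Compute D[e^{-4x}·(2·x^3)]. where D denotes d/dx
x^{2} \left(6 - 8 x\right) e^{- 4 x}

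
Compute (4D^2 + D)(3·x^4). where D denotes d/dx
12 x^{2} \left(x + 12\right)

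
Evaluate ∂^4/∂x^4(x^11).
7920 x^{7}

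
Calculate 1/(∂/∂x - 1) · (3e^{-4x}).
- \frac{3 e^{- 4 x}}{5}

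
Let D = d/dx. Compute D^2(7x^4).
84 x^{2}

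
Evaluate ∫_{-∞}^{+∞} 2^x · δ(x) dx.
1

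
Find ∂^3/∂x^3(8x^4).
192 x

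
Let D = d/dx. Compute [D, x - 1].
1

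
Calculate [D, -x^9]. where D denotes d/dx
- 9 x^{8}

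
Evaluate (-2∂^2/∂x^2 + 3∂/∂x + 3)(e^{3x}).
- 6 e^{3 x}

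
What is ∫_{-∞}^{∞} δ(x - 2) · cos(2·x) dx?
\cos{\left(4 \right)}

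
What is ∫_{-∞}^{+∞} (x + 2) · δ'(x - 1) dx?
-1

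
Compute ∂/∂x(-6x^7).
- 42 x^{6}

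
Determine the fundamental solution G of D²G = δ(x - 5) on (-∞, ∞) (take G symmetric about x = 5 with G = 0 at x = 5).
\frac{|x - 5|}{2}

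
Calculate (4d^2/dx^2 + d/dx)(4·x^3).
12 x \left(x + 8\right)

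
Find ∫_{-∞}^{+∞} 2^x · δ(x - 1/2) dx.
\sqrt{2}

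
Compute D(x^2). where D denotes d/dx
2 x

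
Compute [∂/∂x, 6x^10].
60 x^{9}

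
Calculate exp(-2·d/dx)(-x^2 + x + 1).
- x^{2} + 5 x - 5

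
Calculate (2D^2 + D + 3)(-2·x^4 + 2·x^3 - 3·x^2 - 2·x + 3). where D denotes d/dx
- 6 x^{4} - 2 x^{3} - 51 x^{2} + 12 x - 5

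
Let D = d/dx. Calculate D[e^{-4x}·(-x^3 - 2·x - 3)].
\left(4 x^{3} - 3 x^{2} + 8 x + 10\right) e^{- 4 x}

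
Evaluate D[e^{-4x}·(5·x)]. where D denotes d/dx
5 \left(1 - 4 x\right) e^{- 4 x}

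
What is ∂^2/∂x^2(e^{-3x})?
9 e^{- 3 x}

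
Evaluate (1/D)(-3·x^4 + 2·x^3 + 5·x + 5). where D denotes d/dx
- \frac{3 x^{5}}{5} + \frac{x^{4}}{2} + \frac{5 x^{2}}{2} + 5 x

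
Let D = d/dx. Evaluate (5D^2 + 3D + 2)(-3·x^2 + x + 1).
- 6 x^{2} - 16 x - 25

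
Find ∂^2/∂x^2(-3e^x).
- 3 e^{x}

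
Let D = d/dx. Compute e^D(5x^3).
5 x^{3} + 15 x^{2} + 15 x + 5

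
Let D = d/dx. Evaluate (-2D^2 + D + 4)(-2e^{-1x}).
- 2 e^{- x}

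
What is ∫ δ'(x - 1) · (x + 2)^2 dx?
-6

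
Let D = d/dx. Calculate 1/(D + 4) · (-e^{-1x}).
- \frac{e^{- x}}{3}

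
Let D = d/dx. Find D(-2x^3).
- 6 x^{2}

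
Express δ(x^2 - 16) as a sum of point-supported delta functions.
\frac{\delta(x + 4) + \delta(x - 4)}{8}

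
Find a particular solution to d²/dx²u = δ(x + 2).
\frac{|x + 2|}{2}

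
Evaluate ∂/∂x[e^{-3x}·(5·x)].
5 \left(1 - 3 x\right) e^{- 3 x}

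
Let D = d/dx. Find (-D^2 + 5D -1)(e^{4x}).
3 e^{4 x}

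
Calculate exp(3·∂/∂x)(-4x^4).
- 4 x^{4} - 48 x^{3} - 216 x^{2} - 432 x - 324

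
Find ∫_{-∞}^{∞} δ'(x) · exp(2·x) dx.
-2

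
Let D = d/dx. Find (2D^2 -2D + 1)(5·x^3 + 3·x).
5 x^{3} - 30 x^{2} + 63 x - 6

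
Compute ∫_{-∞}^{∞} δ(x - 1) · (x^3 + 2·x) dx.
3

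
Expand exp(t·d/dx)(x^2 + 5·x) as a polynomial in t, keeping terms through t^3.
t^{2} + t \left(2 x + 5\right) + x^{2} + 5 x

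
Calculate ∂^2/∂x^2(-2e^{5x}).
- 50 e^{5 x}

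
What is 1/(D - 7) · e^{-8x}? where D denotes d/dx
- \frac{e^{- 8 x}}{15}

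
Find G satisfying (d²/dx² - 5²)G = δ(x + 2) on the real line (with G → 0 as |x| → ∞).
-\frac{e^{-5|x + 2|}}{10}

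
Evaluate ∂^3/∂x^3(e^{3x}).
27 e^{3 x}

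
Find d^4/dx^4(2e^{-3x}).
162 e^{- 3 x}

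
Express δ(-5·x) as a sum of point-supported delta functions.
\frac{\delta(x)}{5}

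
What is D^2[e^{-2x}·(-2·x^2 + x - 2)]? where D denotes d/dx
4 \left(- 2 x^{2} + 5 x - 4\right) e^{- 2 x}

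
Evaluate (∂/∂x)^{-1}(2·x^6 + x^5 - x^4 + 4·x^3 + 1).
\frac{2 x^{7}}{7} + \frac{x^{6}}{6} - \frac{x^{5}}{5} + x^{4} + x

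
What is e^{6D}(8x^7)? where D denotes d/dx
8 x^{7} + 336 x^{6} + 6048 x^{5} + 60480 x^{4} + 362880 x^{3} + 1306368 x^{2} + 2612736 x + 2239488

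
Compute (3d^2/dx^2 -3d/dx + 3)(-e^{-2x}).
- 21 e^{- 2 x}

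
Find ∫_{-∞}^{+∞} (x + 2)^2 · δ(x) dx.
4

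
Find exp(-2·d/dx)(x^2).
x^{2} - 4 x + 4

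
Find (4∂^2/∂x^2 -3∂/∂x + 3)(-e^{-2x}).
- 25 e^{- 2 x}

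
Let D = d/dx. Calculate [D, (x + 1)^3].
3 \left(x + 1\right)^{2}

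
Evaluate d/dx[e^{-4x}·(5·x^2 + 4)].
2 \left(- 10 x^{2} + 5 x - 8\right) e^{- 4 x}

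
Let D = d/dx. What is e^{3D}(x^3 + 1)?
x^{3} + 9 x^{2} + 27 x + 28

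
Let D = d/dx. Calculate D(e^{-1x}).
- e^{- x}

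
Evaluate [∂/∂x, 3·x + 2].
3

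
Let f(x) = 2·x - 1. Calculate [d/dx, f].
2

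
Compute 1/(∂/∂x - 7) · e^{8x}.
e^{8 x}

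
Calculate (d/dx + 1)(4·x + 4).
4 x + 8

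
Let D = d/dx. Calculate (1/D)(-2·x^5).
- \frac{x^{6}}{3}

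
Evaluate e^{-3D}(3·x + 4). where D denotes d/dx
3 x - 5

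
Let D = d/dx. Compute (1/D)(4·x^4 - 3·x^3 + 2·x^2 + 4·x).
\frac{4 x^{5}}{5} - \frac{3 x^{4}}{4} + \frac{2 x^{3}}{3} + 2 x^{2}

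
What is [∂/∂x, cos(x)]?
- \sin{\left(x \right)}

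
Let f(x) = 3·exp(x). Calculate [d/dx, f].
3 e^{x}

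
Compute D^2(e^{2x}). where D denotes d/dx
4 e^{2 x}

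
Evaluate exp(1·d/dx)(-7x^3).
- 7 x^{3} - 21 x^{2} - 21 x - 7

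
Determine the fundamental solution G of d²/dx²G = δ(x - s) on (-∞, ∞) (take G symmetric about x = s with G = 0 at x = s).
\frac{|x - s|}{2}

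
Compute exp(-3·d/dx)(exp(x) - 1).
e^{x - 3} - 1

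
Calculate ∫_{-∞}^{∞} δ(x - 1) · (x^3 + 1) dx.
2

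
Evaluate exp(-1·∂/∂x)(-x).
1 - x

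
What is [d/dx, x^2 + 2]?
2 x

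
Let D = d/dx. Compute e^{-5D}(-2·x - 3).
7 - 2 x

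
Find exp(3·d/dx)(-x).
- x - 3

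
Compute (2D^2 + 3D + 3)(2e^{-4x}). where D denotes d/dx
46 e^{- 4 x}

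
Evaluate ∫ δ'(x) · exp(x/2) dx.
- \frac{1}{2}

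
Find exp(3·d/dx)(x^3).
x^{3} + 9 x^{2} + 27 x + 27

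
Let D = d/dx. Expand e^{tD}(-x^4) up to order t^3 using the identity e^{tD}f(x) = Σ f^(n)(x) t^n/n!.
x \left(- 4 t^{3} - 6 t^{2} x - 4 t x^{2} - x^{3}\right)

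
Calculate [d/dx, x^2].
2 x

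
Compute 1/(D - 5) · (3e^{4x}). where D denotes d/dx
- 3 e^{4 x}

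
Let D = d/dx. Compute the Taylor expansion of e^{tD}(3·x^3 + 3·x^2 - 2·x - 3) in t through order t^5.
3 t^{3} + t^{2} \left(9 x + 3\right) + t \left(9 x^{2} + 6 x - 2\right) + 3 x^{3} + 3 x^{2} - 2 x - 3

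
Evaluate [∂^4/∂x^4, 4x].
16\frac{d^{3}}{dx^{3}}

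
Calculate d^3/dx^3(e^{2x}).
8 e^{2 x}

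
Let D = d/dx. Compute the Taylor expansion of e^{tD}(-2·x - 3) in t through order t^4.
- 2 t - 2 x - 3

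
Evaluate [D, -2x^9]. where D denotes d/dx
- 18 x^{8}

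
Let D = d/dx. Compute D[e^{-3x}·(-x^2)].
x \left(3 x - 2\right) e^{- 3 x}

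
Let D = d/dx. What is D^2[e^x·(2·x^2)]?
2 \left(x^{2} + 4 x + 2\right) e^{x}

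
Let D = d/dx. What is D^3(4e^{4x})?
256 e^{4 x}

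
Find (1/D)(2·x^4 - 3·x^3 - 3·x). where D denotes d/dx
\frac{2 x^{5}}{5} - \frac{3 x^{4}}{4} - \frac{3 x^{2}}{2}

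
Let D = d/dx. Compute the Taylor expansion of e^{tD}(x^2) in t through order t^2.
t^{2} + 2 t x + x^{2}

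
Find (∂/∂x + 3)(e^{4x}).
7 e^{4 x}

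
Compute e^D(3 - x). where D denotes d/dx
2 - x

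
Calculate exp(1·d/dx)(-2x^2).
- 2 x^{2} - 4 x - 2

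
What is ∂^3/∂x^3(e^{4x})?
64 e^{4 x}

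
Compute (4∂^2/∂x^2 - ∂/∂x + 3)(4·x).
12 x - 4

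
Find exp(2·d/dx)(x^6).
x^{6} + 12 x^{5} + 60 x^{4} + 160 x^{3} + 240 x^{2} + 192 x + 64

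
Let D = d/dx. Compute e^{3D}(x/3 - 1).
\frac{x}{3}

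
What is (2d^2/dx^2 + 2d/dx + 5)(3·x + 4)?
15 x + 26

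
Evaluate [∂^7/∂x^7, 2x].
14\frac{d^{6}}{dx^{6}}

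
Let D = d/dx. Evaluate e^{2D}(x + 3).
x + 5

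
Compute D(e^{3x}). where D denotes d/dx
3 e^{3 x}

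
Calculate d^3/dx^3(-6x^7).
- 1260 x^{4}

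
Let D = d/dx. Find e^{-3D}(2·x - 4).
2 x - 10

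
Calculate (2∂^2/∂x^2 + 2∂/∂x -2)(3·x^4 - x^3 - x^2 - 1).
- 6 x^{4} + 26 x^{3} + 68 x^{2} - 16 x - 2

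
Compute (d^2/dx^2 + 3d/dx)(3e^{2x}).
30 e^{2 x}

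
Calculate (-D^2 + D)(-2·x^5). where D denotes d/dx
10 x^{3} \left(4 - x\right)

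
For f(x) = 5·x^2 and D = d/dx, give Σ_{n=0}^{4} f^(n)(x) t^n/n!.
5 t^{2} + 10 t x + 5 x^{2}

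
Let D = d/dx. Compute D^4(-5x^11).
- 39600 x^{7}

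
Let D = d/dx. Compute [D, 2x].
2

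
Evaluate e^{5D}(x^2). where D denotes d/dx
x^{2} + 10 x + 25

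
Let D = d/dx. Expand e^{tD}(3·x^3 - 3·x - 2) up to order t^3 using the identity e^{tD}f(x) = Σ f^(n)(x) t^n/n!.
3 t^{3} + 9 t^{2} x + 3 t \left(3 x^{2} - 1\right) + 3 x^{3} - 3 x - 2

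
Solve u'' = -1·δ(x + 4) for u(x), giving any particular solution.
-\frac{|x + 4|}{2}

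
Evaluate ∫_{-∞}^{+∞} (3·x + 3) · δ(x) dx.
3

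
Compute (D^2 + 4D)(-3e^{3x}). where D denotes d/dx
- 63 e^{3 x}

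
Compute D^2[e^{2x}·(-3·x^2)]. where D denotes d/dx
\left(- 12 x^{2} - 24 x - 6\right) e^{2 x}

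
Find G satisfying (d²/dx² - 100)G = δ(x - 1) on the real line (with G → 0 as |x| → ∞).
-\frac{e^{-10|x - 1|}}{20}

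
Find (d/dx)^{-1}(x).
\frac{x^{2}}{2}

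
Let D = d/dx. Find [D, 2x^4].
8 x^{3}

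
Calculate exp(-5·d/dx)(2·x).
2 x - 10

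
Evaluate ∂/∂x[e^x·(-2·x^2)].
2 x \left(- x - 2\right) e^{x}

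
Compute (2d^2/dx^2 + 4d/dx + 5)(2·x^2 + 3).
10 x^{2} + 16 x + 23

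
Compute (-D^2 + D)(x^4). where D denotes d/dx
4 x^{2} \left(x - 3\right)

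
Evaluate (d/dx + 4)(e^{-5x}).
- e^{- 5 x}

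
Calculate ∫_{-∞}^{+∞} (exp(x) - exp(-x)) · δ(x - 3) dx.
2 \sinh{\left(3 \right)}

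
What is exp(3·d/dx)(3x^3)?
3 x^{3} + 27 x^{2} + 81 x + 81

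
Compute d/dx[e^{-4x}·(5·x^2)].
10 x \left(1 - 2 x\right) e^{- 4 x}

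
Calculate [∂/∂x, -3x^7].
- 21 x^{6}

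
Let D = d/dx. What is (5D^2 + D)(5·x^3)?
15 x \left(x + 10\right)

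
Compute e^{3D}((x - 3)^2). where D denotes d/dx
x^{2}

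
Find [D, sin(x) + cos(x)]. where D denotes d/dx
- \sin{\left(x \right)} + \cos{\left(x \right)}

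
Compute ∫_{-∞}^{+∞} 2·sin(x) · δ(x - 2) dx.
2 \sin{\left(2 \right)}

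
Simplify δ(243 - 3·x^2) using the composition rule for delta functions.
\frac{\delta(x - 9) + \delta(x + 9)}{54}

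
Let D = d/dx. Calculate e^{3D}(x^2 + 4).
x^{2} + 6 x + 13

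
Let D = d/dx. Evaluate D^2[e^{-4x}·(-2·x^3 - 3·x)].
4 \left(- 8 x^{3} + 12 x^{2} - 15 x + 6\right) e^{- 4 x}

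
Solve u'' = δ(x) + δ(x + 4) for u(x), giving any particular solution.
\frac{|x|}{2} + \frac{|x + 4|}{2}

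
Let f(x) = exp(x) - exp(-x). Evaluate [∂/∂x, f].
2 \cosh{\left(x \right)}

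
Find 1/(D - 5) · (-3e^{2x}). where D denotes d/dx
e^{2 x}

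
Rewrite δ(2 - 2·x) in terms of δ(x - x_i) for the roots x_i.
\frac{\delta(x - 1)}{2}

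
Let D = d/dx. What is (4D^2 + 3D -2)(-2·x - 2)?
4 x - 2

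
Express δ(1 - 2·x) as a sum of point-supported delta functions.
\frac{\delta(x - 1/2)}{2}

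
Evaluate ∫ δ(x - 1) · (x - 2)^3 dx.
-1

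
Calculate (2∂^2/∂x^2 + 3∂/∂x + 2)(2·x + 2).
4 x + 10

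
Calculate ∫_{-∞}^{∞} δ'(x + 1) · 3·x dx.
-3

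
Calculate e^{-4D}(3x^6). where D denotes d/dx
3 x^{6} - 72 x^{5} + 720 x^{4} - 3840 x^{3} + 11520 x^{2} - 18432 x + 12288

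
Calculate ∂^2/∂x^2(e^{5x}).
25 e^{5 x}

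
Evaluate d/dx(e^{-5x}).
- 5 e^{- 5 x}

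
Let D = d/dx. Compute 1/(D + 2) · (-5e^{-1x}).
- 5 e^{- x}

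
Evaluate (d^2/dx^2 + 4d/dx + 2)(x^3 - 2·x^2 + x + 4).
2 x^{3} + 8 x^{2} - 8 x + 8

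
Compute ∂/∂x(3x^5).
15 x^{4}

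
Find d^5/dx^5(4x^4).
0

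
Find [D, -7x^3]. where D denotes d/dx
- 21 x^{2}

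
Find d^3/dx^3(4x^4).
96 x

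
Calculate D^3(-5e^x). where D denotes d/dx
- 5 e^{x}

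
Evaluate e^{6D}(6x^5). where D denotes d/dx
6 x^{5} + 180 x^{4} + 2160 x^{3} + 12960 x^{2} + 38880 x + 46656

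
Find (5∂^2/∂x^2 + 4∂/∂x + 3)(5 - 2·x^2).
- 6 x^{2} - 16 x - 5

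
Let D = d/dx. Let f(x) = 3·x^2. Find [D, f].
6 x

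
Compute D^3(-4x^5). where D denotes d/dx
- 240 x^{2}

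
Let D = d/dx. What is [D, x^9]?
9 x^{8}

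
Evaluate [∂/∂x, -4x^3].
- 12 x^{2}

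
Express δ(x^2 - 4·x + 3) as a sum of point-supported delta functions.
\frac{\delta(x - 3) + \delta(x - 1)}{2}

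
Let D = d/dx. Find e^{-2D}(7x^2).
7 x^{2} - 28 x + 28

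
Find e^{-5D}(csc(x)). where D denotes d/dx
\csc{\left(x - 5 \right)}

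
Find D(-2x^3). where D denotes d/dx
- 6 x^{2}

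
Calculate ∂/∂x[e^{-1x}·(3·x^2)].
3 x \left(2 - x\right) e^{- x}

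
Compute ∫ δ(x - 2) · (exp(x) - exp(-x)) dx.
2 \sinh{\left(2 \right)}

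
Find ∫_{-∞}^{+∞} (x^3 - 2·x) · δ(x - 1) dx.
-1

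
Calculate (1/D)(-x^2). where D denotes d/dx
- \frac{x^{3}}{3}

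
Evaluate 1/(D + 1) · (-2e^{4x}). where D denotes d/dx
- \frac{2 e^{4 x}}{5}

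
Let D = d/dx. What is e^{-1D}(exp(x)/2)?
\frac{e^{x - 1}}{2}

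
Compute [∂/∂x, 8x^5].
40 x^{4}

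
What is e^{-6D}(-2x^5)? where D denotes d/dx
- 2 x^{5} + 60 x^{4} - 720 x^{3} + 4320 x^{2} - 12960 x + 15552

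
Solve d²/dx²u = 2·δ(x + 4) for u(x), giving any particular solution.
|x + 4|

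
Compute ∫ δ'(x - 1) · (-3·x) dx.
3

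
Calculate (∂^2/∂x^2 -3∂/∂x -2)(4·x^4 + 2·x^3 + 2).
- 8 x^{4} - 52 x^{3} + 30 x^{2} + 12 x - 4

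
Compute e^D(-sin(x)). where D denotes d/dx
- \sin{\left(x + 1 \right)}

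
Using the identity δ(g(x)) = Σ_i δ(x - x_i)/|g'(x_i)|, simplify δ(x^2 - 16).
\frac{\delta(x - 4) + \delta(x + 4)}{8}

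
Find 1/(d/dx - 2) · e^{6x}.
\frac{e^{6 x}}{4}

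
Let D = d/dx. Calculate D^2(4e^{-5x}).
100 e^{- 5 x}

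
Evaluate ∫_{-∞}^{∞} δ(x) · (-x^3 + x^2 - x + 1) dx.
1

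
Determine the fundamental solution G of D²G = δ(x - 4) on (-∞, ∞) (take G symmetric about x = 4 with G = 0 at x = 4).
\frac{|x - 4|}{2}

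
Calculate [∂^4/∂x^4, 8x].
32\frac{d^{3}}{dx^{3}}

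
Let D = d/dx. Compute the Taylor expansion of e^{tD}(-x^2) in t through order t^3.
- t^{2} - 2 t x - x^{2}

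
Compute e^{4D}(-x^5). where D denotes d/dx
- x^{5} - 20 x^{4} - 160 x^{3} - 640 x^{2} - 1280 x - 1024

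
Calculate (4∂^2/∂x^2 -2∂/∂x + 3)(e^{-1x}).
9 e^{- x}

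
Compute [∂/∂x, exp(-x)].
- e^{- x}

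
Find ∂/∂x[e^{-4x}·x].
\left(1 - 4 x\right) e^{- 4 x}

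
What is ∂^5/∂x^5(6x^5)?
720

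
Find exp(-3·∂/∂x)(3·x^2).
3 x^{2} - 18 x + 27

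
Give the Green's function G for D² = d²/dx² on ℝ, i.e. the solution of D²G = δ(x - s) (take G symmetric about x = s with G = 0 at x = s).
\frac{|x - s|}{2}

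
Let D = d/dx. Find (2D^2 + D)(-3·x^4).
12 x^{2} \left(- x - 6\right)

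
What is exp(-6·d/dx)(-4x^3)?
- 4 x^{3} + 72 x^{2} - 432 x + 864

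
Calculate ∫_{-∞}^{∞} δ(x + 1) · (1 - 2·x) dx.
3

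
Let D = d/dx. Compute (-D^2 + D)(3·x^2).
6 x - 6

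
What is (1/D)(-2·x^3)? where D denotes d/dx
- \frac{x^{4}}{2}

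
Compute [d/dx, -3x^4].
- 12 x^{3}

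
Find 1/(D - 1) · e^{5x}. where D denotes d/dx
\frac{e^{5 x}}{4}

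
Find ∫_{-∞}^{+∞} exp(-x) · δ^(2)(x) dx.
1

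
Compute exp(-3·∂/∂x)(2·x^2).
2 x^{2} - 12 x + 18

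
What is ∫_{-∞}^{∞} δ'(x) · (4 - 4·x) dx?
4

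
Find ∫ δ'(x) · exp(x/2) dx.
- \frac{1}{2}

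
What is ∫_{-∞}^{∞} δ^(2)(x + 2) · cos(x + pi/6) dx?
- \sin{\left(\frac{\pi}{3} + 2 \right)}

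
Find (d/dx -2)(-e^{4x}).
- 2 e^{4 x}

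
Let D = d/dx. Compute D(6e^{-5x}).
- 30 e^{- 5 x}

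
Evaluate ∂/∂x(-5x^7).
- 35 x^{6}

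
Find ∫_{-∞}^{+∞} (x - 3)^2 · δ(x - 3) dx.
0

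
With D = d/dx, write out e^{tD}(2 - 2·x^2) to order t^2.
- 2 t^{2} - 4 t x - 2 x^{2} + 2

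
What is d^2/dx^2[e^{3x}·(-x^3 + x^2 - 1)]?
\left(- 9 x^{3} - 9 x^{2} + 6 x - 7\right) e^{3 x}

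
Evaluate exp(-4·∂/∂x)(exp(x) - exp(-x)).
- e^{4 - x} + e^{x - 4}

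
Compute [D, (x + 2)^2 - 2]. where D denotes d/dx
2 x + 4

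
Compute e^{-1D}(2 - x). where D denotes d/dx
3 - x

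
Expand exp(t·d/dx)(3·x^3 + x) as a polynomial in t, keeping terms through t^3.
3 t^{3} + 9 t^{2} x + t \left(9 x^{2} + 1\right) + 3 x^{3} + x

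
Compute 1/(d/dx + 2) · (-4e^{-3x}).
4 e^{- 3 x}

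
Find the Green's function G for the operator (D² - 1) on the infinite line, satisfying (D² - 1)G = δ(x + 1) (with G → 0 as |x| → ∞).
-\frac{e^{-|x + 1|}}{2}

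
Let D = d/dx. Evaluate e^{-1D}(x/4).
\frac{x}{4} - \frac{1}{4}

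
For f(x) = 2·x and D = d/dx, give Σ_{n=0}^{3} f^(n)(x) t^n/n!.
2 t + 2 x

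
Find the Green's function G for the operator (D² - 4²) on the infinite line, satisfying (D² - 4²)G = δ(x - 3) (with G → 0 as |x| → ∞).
-\frac{e^{-4|x - 3|}}{8}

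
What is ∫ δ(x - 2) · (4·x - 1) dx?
7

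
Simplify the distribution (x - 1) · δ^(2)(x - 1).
-2\delta'(x - 1)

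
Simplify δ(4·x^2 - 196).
\frac{\delta(x - 7) + \delta(x + 7)}{56}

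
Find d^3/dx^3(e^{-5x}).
- 125 e^{- 5 x}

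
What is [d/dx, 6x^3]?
18 x^{2}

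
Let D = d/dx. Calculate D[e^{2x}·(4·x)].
\left(8 x + 4\right) e^{2 x}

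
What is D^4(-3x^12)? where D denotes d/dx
- 35640 x^{8}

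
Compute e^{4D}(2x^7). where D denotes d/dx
2 x^{7} + 56 x^{6} + 672 x^{5} + 4480 x^{4} + 17920 x^{3} + 43008 x^{2} + 57344 x + 32768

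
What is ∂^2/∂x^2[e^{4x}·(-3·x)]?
\left(- 48 x - 24\right) e^{4 x}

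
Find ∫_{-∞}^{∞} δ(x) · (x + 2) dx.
2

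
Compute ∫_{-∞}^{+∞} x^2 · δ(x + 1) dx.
1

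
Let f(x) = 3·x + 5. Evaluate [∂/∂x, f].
3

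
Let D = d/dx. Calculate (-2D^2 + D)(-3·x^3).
9 x \left(4 - x\right)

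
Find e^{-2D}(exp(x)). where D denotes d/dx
e^{x - 2}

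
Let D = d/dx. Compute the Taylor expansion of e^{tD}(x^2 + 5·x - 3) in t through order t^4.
t^{2} + t \left(2 x + 5\right) + x^{2} + 5 x - 3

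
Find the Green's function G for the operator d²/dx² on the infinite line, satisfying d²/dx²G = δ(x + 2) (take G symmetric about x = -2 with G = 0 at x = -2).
\frac{|x + 2|}{2}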